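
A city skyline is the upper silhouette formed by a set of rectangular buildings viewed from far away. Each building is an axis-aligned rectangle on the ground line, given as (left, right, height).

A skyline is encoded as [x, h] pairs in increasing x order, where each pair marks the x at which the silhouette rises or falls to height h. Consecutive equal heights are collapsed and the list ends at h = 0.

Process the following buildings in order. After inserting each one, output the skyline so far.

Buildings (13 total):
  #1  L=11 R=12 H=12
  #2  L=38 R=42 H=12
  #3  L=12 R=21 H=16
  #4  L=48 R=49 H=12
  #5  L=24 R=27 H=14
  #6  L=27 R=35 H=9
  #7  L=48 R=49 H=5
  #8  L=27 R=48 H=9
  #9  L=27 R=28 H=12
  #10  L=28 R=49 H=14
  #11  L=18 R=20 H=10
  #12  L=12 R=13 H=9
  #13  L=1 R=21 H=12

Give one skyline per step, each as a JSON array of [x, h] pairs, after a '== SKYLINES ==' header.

== SKYLINES ==
[[11,12],[12,0]]
[[11,12],[12,0],[38,12],[42,0]]
[[11,12],[12,16],[21,0],[38,12],[42,0]]
[[11,12],[12,16],[21,0],[38,12],[42,0],[48,12],[49,0]]
[[11,12],[12,16],[21,0],[24,14],[27,0],[38,12],[42,0],[48,12],[49,0]]
[[11,12],[12,16],[21,0],[24,14],[27,9],[35,0],[38,12],[42,0],[48,12],[49,0]]
[[11,12],[12,16],[21,0],[24,14],[27,9],[35,0],[38,12],[42,0],[48,12],[49,0]]
[[11,12],[12,16],[21,0],[24,14],[27,9],[38,12],[42,9],[48,12],[49,0]]
[[11,12],[12,16],[21,0],[24,14],[27,12],[28,9],[38,12],[42,9],[48,12],[49,0]]
[[11,12],[12,16],[21,0],[24,14],[27,12],[28,14],[49,0]]
[[11,12],[12,16],[21,0],[24,14],[27,12],[28,14],[49,0]]
[[11,12],[12,16],[21,0],[24,14],[27,12],[28,14],[49,0]]
[[1,12],[12,16],[21,0],[24,14],[27,12],[28,14],[49,0]]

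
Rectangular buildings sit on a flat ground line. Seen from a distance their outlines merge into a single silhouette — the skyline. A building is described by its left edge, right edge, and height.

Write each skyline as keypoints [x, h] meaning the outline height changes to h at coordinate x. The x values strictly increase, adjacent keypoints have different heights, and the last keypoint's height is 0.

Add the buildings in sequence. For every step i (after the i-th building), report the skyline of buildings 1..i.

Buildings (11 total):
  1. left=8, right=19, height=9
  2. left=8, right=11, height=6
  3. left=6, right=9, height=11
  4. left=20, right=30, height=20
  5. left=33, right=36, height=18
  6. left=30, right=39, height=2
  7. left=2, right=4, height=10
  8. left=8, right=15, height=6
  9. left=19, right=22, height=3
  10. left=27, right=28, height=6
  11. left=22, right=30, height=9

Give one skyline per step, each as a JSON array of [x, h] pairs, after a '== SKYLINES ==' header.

== SKYLINES ==
[[8,9],[19,0]]
[[8,9],[19,0]]
[[6,11],[9,9],[19,0]]
[[6,11],[9,9],[19,0],[20,20],[30,0]]
[[6,11],[9,9],[19,0],[20,20],[30,0],[33,18],[36,0]]
[[6,11],[9,9],[19,0],[20,20],[30,2],[33,18],[36,2],[39,0]]
[[2,10],[4,0],[6,11],[9,9],[19,0],[20,20],[30,2],[33,18],[36,2],[39,0]]
[[2,10],[4,0],[6,11],[9,9],[19,0],[20,20],[30,2],[33,18],[36,2],[39,0]]
[[2,10],[4,0],[6,11],[9,9],[19,3],[20,20],[30,2],[33,18],[36,2],[39,0]]
[[2,10],[4,0],[6,11],[9,9],[19,3],[20,20],[30,2],[33,18],[36,2],[39,0]]
[[2,10],[4,0],[6,11],[9,9],[19,3],[20,20],[30,2],[33,18],[36,2],[39,0]]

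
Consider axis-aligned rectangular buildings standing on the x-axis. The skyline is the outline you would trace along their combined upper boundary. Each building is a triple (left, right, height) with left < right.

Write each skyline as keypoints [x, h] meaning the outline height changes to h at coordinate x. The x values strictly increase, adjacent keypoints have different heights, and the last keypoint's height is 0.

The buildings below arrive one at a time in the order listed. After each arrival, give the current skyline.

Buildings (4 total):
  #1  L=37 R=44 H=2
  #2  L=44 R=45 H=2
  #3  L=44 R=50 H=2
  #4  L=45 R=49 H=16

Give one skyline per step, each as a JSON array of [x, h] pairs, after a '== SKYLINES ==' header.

== SKYLINES ==
[[37,2],[44,0]]
[[37,2],[45,0]]
[[37,2],[50,0]]
[[37,2],[45,16],[49,2],[50,0]]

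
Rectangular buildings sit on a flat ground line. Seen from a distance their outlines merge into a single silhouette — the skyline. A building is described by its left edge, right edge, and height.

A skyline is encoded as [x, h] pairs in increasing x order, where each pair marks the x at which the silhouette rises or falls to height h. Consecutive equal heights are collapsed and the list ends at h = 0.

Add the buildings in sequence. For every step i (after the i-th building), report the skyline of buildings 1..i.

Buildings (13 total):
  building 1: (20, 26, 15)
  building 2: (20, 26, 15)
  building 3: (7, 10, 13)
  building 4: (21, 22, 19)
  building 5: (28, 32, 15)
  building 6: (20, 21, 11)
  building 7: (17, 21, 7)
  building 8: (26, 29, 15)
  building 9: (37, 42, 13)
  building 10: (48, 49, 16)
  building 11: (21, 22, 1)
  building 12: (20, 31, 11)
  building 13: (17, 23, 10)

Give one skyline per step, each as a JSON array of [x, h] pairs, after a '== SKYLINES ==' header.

== SKYLINES ==
[[20,15],[26,0]]
[[20,15],[26,0]]
[[7,13],[10,0],[20,15],[26,0]]
[[7,13],[10,0],[20,15],[21,19],[22,15],[26,0]]
[[7,13],[10,0],[20,15],[21,19],[22,15],[26,0],[28,15],[32,0]]
[[7,13],[10,0],[20,15],[21,19],[22,15],[26,0],[28,15],[32,0]]
[[7,13],[10,0],[17,7],[20,15],[21,19],[22,15],[26,0],[28,15],[32,0]]
[[7,13],[10,0],[17,7],[20,15],[21,19],[22,15],[32,0]]
[[7,13],[10,0],[17,7],[20,15],[21,19],[22,15],[32,0],[37,13],[42,0]]
[[7,13],[10,0],[17,7],[20,15],[21,19],[22,15],[32,0],[37,13],[42,0],[48,16],[49,0]]
[[7,13],[10,0],[17,7],[20,15],[21,19],[22,15],[32,0],[37,13],[42,0],[48,16],[49,0]]
[[7,13],[10,0],[17,7],[20,15],[21,19],[22,15],[32,0],[37,13],[42,0],[48,16],[49,0]]
[[7,13],[10,0],[17,10],[20,15],[21,19],[22,15],[32,0],[37,13],[42,0],[48,16],[49,0]]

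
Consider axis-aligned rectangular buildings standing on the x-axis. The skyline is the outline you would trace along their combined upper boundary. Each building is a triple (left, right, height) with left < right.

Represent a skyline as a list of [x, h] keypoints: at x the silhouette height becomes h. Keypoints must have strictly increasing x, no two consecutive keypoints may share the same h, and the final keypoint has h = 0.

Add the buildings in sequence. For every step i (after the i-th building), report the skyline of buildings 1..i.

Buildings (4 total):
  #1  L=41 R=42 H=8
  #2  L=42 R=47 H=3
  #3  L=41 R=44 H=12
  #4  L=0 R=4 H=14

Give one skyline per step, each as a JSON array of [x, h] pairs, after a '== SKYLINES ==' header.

== SKYLINES ==
[[41,8],[42,0]]
[[41,8],[42,3],[47,0]]
[[41,12],[44,3],[47,0]]
[[0,14],[4,0],[41,12],[44,3],[47,0]]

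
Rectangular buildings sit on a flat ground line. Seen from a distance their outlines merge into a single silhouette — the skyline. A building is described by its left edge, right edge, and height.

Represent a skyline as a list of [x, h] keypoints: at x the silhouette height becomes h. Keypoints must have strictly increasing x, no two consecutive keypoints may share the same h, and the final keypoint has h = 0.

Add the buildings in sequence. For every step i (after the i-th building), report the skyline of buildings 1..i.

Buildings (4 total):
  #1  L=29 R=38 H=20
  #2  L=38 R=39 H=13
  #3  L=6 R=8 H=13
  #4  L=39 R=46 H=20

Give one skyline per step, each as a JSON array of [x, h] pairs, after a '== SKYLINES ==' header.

== SKYLINES ==
[[29,20],[38,0]]
[[29,20],[38,13],[39,0]]
[[6,13],[8,0],[29,20],[38,13],[39,0]]
[[6,13],[8,0],[29,20],[38,13],[39,20],[46,0]]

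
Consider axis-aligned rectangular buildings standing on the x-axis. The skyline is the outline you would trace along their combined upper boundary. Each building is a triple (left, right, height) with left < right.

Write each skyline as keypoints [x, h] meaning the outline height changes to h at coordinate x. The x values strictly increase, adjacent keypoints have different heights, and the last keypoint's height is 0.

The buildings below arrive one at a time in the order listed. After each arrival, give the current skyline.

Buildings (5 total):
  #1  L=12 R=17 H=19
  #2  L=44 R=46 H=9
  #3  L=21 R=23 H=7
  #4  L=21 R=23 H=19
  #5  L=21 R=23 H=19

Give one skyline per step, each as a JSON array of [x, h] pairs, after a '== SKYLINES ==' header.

== SKYLINES ==
[[12,19],[17,0]]
[[12,19],[17,0],[44,9],[46,0]]
[[12,19],[17,0],[21,7],[23,0],[44,9],[46,0]]
[[12,19],[17,0],[21,19],[23,0],[44,9],[46,0]]
[[12,19],[17,0],[21,19],[23,0],[44,9],[46,0]]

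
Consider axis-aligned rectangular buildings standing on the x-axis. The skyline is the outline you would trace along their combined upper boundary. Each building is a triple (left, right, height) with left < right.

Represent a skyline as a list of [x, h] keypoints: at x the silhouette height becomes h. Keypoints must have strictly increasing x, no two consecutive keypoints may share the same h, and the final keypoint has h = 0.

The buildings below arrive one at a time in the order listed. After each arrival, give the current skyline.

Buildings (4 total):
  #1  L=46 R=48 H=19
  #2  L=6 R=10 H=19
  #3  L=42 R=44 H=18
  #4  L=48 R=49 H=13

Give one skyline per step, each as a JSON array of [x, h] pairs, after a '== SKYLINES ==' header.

== SKYLINES ==
[[46,19],[48,0]]
[[6,19],[10,0],[46,19],[48,0]]
[[6,19],[10,0],[42,18],[44,0],[46,19],[48,0]]
[[6,19],[10,0],[42,18],[44,0],[46,19],[48,13],[49,0]]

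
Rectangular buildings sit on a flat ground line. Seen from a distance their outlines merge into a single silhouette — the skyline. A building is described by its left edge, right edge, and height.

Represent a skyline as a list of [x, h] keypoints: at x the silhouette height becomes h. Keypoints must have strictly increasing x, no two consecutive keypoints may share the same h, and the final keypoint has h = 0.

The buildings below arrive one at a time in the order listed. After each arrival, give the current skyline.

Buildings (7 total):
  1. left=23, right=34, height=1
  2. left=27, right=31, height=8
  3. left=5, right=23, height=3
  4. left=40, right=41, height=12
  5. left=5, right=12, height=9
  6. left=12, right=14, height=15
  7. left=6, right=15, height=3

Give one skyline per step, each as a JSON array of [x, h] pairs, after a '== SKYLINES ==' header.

== SKYLINES ==
[[23,1],[34,0]]
[[23,1],[27,8],[31,1],[34,0]]
[[5,3],[23,1],[27,8],[31,1],[34,0]]
[[5,3],[23,1],[27,8],[31,1],[34,0],[40,12],[41,0]]
[[5,9],[12,3],[23,1],[27,8],[31,1],[34,0],[40,12],[41,0]]
[[5,9],[12,15],[14,3],[23,1],[27,8],[31,1],[34,0],[40,12],[41,0]]
[[5,9],[12,15],[14,3],[23,1],[27,8],[31,1],[34,0],[40,12],[41,0]]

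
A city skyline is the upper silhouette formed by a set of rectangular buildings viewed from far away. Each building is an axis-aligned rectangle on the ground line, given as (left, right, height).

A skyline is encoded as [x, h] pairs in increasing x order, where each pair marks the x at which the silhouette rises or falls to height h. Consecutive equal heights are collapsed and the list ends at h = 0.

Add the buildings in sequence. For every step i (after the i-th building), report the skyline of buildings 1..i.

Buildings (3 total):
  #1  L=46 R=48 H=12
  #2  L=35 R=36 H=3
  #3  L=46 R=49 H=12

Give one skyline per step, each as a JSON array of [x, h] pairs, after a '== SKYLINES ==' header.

== SKYLINES ==
[[46,12],[48,0]]
[[35,3],[36,0],[46,12],[48,0]]
[[35,3],[36,0],[46,12],[49,0]]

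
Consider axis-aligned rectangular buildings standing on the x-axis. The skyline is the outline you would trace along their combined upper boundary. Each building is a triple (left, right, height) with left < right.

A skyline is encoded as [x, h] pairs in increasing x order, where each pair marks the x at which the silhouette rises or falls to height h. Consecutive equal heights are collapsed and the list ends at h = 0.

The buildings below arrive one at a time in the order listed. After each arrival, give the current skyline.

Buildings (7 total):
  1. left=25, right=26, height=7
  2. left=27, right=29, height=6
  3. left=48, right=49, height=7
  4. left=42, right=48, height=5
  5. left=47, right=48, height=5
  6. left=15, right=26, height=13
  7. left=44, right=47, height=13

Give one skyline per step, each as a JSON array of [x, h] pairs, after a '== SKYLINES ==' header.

== SKYLINES ==
[[25,7],[26,0]]
[[25,7],[26,0],[27,6],[29,0]]
[[25,7],[26,0],[27,6],[29,0],[48,7],[49,0]]
[[25,7],[26,0],[27,6],[29,0],[42,5],[48,7],[49,0]]
[[25,7],[26,0],[27,6],[29,0],[42,5],[48,7],[49,0]]
[[15,13],[26,0],[27,6],[29,0],[42,5],[48,7],[49,0]]
[[15,13],[26,0],[27,6],[29,0],[42,5],[44,13],[47,5],[48,7],[49,0]]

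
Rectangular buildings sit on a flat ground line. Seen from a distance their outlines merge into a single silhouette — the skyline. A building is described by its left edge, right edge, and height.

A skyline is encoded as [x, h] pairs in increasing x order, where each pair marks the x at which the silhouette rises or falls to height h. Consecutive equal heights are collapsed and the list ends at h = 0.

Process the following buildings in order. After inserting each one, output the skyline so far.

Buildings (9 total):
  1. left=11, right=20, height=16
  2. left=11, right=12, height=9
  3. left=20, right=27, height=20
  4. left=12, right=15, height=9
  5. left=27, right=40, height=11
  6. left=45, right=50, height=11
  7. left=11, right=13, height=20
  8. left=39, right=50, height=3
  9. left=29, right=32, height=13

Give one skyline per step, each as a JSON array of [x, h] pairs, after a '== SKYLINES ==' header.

== SKYLINES ==
[[11,16],[20,0]]
[[11,16],[20,0]]
[[11,16],[20,20],[27,0]]
[[11,16],[20,20],[27,0]]
[[11,16],[20,20],[27,11],[40,0]]
[[11,16],[20,20],[27,11],[40,0],[45,11],[50,0]]
[[11,20],[13,16],[20,20],[27,11],[40,0],[45,11],[50,0]]
[[11,20],[13,16],[20,20],[27,11],[40,3],[45,11],[50,0]]
[[11,20],[13,16],[20,20],[27,11],[29,13],[32,11],[40,3],[45,11],[50,0]]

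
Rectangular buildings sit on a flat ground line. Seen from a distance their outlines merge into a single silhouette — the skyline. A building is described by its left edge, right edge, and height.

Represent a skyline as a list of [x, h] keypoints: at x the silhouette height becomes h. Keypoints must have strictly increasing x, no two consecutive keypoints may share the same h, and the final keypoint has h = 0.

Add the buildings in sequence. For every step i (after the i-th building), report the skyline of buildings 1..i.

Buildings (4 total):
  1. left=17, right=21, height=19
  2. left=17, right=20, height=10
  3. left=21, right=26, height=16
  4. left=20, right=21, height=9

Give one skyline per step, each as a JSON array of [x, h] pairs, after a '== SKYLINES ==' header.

== SKYLINES ==
[[17,19],[21,0]]
[[17,19],[21,0]]
[[17,19],[21,16],[26,0]]
[[17,19],[21,16],[26,0]]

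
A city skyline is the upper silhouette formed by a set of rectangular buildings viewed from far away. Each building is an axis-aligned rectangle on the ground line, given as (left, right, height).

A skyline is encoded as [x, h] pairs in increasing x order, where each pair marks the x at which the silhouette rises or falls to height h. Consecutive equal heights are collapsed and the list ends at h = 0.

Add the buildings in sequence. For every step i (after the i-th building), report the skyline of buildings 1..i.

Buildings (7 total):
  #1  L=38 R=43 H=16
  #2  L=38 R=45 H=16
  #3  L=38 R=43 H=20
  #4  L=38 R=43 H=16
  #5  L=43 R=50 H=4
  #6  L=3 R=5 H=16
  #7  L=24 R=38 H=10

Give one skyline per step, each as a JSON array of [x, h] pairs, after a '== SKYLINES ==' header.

== SKYLINES ==
[[38,16],[43,0]]
[[38,16],[45,0]]
[[38,20],[43,16],[45,0]]
[[38,20],[43,16],[45,0]]
[[38,20],[43,16],[45,4],[50,0]]
[[3,16],[5,0],[38,20],[43,16],[45,4],[50,0]]
[[3,16],[5,0],[24,10],[38,20],[43,16],[45,4],[50,0]]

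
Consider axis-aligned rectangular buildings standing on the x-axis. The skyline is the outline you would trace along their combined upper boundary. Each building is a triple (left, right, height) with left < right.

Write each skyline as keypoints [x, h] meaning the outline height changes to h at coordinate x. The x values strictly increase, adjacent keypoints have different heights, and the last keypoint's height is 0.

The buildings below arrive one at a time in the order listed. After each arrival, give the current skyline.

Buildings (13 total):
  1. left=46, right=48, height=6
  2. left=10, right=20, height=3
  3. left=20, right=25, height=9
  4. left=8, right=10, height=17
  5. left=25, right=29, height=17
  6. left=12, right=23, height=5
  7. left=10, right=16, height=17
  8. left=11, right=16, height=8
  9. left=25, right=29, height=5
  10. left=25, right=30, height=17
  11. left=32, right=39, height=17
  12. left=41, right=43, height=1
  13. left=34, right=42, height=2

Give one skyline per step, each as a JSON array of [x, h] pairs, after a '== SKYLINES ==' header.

== SKYLINES ==
[[46,6],[48,0]]
[[10,3],[20,0],[46,6],[48,0]]
[[10,3],[20,9],[25,0],[46,6],[48,0]]
[[8,17],[10,3],[20,9],[25,0],[46,6],[48,0]]
[[8,17],[10,3],[20,9],[25,17],[29,0],[46,6],[48,0]]
[[8,17],[10,3],[12,5],[20,9],[25,17],[29,0],[46,6],[48,0]]
[[8,17],[16,5],[20,9],[25,17],[29,0],[46,6],[48,0]]
[[8,17],[16,5],[20,9],[25,17],[29,0],[46,6],[48,0]]
[[8,17],[16,5],[20,9],[25,17],[29,0],[46,6],[48,0]]
[[8,17],[16,5],[20,9],[25,17],[30,0],[46,6],[48,0]]
[[8,17],[16,5],[20,9],[25,17],[30,0],[32,17],[39,0],[46,6],[48,0]]
[[8,17],[16,5],[20,9],[25,17],[30,0],[32,17],[39,0],[41,1],[43,0],[46,6],[48,0]]
[[8,17],[16,5],[20,9],[25,17],[30,0],[32,17],[39,2],[42,1],[43,0],[46,6],[48,0]]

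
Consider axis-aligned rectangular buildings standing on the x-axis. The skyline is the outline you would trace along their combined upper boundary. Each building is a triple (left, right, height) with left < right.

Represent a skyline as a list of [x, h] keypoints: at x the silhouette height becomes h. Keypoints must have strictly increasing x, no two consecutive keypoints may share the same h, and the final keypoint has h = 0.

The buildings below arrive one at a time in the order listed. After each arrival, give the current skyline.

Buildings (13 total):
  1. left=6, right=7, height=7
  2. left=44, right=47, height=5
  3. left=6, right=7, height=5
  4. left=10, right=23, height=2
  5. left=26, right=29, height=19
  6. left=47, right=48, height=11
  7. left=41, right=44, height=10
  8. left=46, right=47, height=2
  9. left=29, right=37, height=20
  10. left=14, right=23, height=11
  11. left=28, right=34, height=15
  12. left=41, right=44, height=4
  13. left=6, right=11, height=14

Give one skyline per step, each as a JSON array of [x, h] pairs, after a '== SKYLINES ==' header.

== SKYLINES ==
[[6,7],[7,0]]
[[6,7],[7,0],[44,5],[47,0]]
[[6,7],[7,0],[44,5],[47,0]]
[[6,7],[7,0],[10,2],[23,0],[44,5],[47,0]]
[[6,7],[7,0],[10,2],[23,0],[26,19],[29,0],[44,5],[47,0]]
[[6,7],[7,0],[10,2],[23,0],[26,19],[29,0],[44,5],[47,11],[48,0]]
[[6,7],[7,0],[10,2],[23,0],[26,19],[29,0],[41,10],[44,5],[47,11],[48,0]]
[[6,7],[7,0],[10,2],[23,0],[26,19],[29,0],[41,10],[44,5],[47,11],[48,0]]
[[6,7],[7,0],[10,2],[23,0],[26,19],[29,20],[37,0],[41,10],[44,5],[47,11],[48,0]]
[[6,7],[7,0],[10,2],[14,11],[23,0],[26,19],[29,20],[37,0],[41,10],[44,5],[47,11],[48,0]]
[[6,7],[7,0],[10,2],[14,11],[23,0],[26,19],[29,20],[37,0],[41,10],[44,5],[47,11],[48,0]]
[[6,7],[7,0],[10,2],[14,11],[23,0],[26,19],[29,20],[37,0],[41,10],[44,5],[47,11],[48,0]]
[[6,14],[11,2],[14,11],[23,0],[26,19],[29,20],[37,0],[41,10],[44,5],[47,11],[48,0]]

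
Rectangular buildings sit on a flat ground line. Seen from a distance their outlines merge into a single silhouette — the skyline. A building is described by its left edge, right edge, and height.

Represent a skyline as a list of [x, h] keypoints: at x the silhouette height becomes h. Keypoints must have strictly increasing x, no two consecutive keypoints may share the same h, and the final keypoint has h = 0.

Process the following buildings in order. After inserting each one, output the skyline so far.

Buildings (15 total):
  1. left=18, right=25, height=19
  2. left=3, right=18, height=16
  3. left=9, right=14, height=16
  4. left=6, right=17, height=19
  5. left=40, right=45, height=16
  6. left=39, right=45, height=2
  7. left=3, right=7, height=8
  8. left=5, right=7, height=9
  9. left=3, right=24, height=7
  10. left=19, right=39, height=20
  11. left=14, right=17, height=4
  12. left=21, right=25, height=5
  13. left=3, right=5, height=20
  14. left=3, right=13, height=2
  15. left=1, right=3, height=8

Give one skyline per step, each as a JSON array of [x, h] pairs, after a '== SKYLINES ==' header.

== SKYLINES ==
[[18,19],[25,0]]
[[3,16],[18,19],[25,0]]
[[3,16],[18,19],[25,0]]
[[3,16],[6,19],[17,16],[18,19],[25,0]]
[[3,16],[6,19],[17,16],[18,19],[25,0],[40,16],[45,0]]
[[3,16],[6,19],[17,16],[18,19],[25,0],[39,2],[40,16],[45,0]]
[[3,16],[6,19],[17,16],[18,19],[25,0],[39,2],[40,16],[45,0]]
[[3,16],[6,19],[17,16],[18,19],[25,0],[39,2],[40,16],[45,0]]
[[3,16],[6,19],[17,16],[18,19],[25,0],[39,2],[40,16],[45,0]]
[[3,16],[6,19],[17,16],[18,19],[19,20],[39,2],[40,16],[45,0]]
[[3,16],[6,19],[17,16],[18,19],[19,20],[39,2],[40,16],[45,0]]
[[3,16],[6,19],[17,16],[18,19],[19,20],[39,2],[40,16],[45,0]]
[[3,20],[5,16],[6,19],[17,16],[18,19],[19,20],[39,2],[40,16],[45,0]]
[[3,20],[5,16],[6,19],[17,16],[18,19],[19,20],[39,2],[40,16],[45,0]]
[[1,8],[3,20],[5,16],[6,19],[17,16],[18,19],[19,20],[39,2],[40,16],[45,0]]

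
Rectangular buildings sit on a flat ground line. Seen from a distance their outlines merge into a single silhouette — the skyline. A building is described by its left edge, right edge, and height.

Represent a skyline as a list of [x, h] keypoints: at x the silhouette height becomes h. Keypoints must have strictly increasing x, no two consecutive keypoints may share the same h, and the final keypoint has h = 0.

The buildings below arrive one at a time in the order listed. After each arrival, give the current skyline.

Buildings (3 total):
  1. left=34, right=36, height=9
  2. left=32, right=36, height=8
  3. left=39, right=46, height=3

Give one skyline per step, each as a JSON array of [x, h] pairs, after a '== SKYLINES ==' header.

== SKYLINES ==
[[34,9],[36,0]]
[[32,8],[34,9],[36,0]]
[[32,8],[34,9],[36,0],[39,3],[46,0]]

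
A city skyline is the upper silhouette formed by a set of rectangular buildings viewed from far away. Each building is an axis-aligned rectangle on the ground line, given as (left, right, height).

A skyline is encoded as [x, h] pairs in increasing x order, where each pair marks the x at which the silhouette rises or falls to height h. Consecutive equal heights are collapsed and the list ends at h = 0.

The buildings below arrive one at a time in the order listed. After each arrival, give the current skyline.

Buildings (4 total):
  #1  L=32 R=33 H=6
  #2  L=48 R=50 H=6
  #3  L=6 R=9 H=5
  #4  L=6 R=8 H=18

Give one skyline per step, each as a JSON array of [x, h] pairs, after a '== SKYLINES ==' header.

== SKYLINES ==
[[32,6],[33,0]]
[[32,6],[33,0],[48,6],[50,0]]
[[6,5],[9,0],[32,6],[33,0],[48,6],[50,0]]
[[6,18],[8,5],[9,0],[32,6],[33,0],[48,6],[50,0]]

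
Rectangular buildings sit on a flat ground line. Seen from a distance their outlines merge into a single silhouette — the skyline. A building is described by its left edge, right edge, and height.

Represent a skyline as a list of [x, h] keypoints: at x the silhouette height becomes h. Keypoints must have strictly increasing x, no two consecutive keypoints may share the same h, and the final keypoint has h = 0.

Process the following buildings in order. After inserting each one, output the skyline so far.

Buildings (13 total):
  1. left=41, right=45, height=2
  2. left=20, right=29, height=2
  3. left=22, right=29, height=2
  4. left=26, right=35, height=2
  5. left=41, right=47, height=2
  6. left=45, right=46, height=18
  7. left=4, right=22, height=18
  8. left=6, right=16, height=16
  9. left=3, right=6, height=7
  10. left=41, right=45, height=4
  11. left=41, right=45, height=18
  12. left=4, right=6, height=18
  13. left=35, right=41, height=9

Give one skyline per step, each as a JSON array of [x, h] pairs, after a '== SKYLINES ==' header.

== SKYLINES ==
[[41,2],[45,0]]
[[20,2],[29,0],[41,2],[45,0]]
[[20,2],[29,0],[41,2],[45,0]]
[[20,2],[35,0],[41,2],[45,0]]
[[20,2],[35,0],[41,2],[47,0]]
[[20,2],[35,0],[41,2],[45,18],[46,2],[47,0]]
[[4,18],[22,2],[35,0],[41,2],[45,18],[46,2],[47,0]]
[[4,18],[22,2],[35,0],[41,2],[45,18],[46,2],[47,0]]
[[3,7],[4,18],[22,2],[35,0],[41,2],[45,18],[46,2],[47,0]]
[[3,7],[4,18],[22,2],[35,0],[41,4],[45,18],[46,2],[47,0]]
[[3,7],[4,18],[22,2],[35,0],[41,18],[46,2],[47,0]]
[[3,7],[4,18],[22,2],[35,0],[41,18],[46,2],[47,0]]
[[3,7],[4,18],[22,2],[35,9],[41,18],[46,2],[47,0]]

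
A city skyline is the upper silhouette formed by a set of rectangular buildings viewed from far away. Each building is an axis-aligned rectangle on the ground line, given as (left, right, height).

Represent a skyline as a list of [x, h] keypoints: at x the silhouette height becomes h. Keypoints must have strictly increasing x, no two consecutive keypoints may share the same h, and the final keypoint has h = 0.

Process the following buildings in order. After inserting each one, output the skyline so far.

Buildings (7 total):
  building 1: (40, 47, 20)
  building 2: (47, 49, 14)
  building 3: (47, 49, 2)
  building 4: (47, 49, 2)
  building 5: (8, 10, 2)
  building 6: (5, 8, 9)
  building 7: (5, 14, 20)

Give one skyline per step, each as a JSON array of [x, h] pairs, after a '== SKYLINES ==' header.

== SKYLINES ==
[[40,20],[47,0]]
[[40,20],[47,14],[49,0]]
[[40,20],[47,14],[49,0]]
[[40,20],[47,14],[49,0]]
[[8,2],[10,0],[40,20],[47,14],[49,0]]
[[5,9],[8,2],[10,0],[40,20],[47,14],[49,0]]
[[5,20],[14,0],[40,20],[47,14],[49,0]]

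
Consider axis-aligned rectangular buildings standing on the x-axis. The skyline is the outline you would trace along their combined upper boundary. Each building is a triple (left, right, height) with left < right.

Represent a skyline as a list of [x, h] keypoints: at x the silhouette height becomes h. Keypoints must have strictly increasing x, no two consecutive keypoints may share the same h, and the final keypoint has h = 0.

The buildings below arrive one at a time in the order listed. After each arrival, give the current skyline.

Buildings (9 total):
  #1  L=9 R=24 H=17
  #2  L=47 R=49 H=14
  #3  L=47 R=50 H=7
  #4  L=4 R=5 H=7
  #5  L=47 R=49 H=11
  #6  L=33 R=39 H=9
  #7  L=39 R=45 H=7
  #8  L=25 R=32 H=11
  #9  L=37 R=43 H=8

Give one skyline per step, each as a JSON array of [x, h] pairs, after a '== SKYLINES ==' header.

== SKYLINES ==
[[9,17],[24,0]]
[[9,17],[24,0],[47,14],[49,0]]
[[9,17],[24,0],[47,14],[49,7],[50,0]]
[[4,7],[5,0],[9,17],[24,0],[47,14],[49,7],[50,0]]
[[4,7],[5,0],[9,17],[24,0],[47,14],[49,7],[50,0]]
[[4,7],[5,0],[9,17],[24,0],[33,9],[39,0],[47,14],[49,7],[50,0]]
[[4,7],[5,0],[9,17],[24,0],[33,9],[39,7],[45,0],[47,14],[49,7],[50,0]]
[[4,7],[5,0],[9,17],[24,0],[25,11],[32,0],[33,9],[39,7],[45,0],[47,14],[49,7],[50,0]]
[[4,7],[5,0],[9,17],[24,0],[25,11],[32,0],[33,9],[39,8],[43,7],[45,0],[47,14],[49,7],[50,0]]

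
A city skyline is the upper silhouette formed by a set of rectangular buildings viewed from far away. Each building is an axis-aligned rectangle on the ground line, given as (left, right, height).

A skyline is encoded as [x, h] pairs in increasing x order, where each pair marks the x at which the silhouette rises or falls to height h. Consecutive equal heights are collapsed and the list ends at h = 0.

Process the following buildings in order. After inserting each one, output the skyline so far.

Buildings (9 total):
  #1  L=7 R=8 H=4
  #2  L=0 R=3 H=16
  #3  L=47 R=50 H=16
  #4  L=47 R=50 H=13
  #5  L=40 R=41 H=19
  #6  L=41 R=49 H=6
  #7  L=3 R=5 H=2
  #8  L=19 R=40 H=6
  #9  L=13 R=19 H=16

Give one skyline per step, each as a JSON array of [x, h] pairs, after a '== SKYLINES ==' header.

== SKYLINES ==
[[7,4],[8,0]]
[[0,16],[3,0],[7,4],[8,0]]
[[0,16],[3,0],[7,4],[8,0],[47,16],[50,0]]
[[0,16],[3,0],[7,4],[8,0],[47,16],[50,0]]
[[0,16],[3,0],[7,4],[8,0],[40,19],[41,0],[47,16],[50,0]]
[[0,16],[3,0],[7,4],[8,0],[40,19],[41,6],[47,16],[50,0]]
[[0,16],[3,2],[5,0],[7,4],[8,0],[40,19],[41,6],[47,16],[50,0]]
[[0,16],[3,2],[5,0],[7,4],[8,0],[19,6],[40,19],[41,6],[47,16],[50,0]]
[[0,16],[3,2],[5,0],[7,4],[8,0],[13,16],[19,6],[40,19],[41,6],[47,16],[50,0]]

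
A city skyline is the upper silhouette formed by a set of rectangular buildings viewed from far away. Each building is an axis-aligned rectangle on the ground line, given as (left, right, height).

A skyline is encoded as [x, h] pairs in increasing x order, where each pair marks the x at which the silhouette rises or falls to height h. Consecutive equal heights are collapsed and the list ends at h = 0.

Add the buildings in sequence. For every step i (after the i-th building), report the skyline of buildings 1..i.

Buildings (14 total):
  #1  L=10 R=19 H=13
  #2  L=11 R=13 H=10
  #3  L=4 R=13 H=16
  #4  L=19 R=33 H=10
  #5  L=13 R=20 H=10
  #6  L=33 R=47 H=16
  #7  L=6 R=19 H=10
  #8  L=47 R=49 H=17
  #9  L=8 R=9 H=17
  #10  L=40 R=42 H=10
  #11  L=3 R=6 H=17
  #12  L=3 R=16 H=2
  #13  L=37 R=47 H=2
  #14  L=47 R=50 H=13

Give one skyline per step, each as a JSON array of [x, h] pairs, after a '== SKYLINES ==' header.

== SKYLINES ==
[[10,13],[19,0]]
[[10,13],[19,0]]
[[4,16],[13,13],[19,0]]
[[4,16],[13,13],[19,10],[33,0]]
[[4,16],[13,13],[19,10],[33,0]]
[[4,16],[13,13],[19,10],[33,16],[47,0]]
[[4,16],[13,13],[19,10],[33,16],[47,0]]
[[4,16],[13,13],[19,10],[33,16],[47,17],[49,0]]
[[4,16],[8,17],[9,16],[13,13],[19,10],[33,16],[47,17],[49,0]]
[[4,16],[8,17],[9,16],[13,13],[19,10],[33,16],[47,17],[49,0]]
[[3,17],[6,16],[8,17],[9,16],[13,13],[19,10],[33,16],[47,17],[49,0]]
[[3,17],[6,16],[8,17],[9,16],[13,13],[19,10],[33,16],[47,17],[49,0]]
[[3,17],[6,16],[8,17],[9,16],[13,13],[19,10],[33,16],[47,17],[49,0]]
[[3,17],[6,16],[8,17],[9,16],[13,13],[19,10],[33,16],[47,17],[49,13],[50,0]]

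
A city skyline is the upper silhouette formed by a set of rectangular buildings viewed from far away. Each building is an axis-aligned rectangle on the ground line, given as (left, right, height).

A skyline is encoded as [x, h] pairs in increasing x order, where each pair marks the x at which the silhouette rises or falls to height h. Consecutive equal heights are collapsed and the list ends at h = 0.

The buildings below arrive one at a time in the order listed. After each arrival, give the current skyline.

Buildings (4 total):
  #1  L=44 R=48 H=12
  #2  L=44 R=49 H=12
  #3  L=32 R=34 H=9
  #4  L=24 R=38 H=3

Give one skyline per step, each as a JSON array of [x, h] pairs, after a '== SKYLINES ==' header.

== SKYLINES ==
[[44,12],[48,0]]
[[44,12],[49,0]]
[[32,9],[34,0],[44,12],[49,0]]
[[24,3],[32,9],[34,3],[38,0],[44,12],[49,0]]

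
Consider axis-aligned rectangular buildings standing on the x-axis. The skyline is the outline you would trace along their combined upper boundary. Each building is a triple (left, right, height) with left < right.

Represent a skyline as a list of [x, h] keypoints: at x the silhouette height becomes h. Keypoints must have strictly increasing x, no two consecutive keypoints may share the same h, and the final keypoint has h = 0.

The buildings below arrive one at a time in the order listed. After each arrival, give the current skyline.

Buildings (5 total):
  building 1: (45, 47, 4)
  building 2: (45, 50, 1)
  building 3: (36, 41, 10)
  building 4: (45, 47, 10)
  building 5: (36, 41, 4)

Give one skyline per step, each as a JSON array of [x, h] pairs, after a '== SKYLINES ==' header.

== SKYLINES ==
[[45,4],[47,0]]
[[45,4],[47,1],[50,0]]
[[36,10],[41,0],[45,4],[47,1],[50,0]]
[[36,10],[41,0],[45,10],[47,1],[50,0]]
[[36,10],[41,0],[45,10],[47,1],[50,0]]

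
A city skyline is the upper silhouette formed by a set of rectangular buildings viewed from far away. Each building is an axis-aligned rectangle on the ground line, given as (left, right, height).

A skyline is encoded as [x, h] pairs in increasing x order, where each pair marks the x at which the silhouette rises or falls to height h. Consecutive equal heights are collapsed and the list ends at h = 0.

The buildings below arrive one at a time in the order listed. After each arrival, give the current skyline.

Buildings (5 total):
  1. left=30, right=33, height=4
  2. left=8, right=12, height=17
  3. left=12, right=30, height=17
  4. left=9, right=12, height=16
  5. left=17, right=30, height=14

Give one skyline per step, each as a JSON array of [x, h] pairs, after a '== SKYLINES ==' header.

== SKYLINES ==
[[30,4],[33,0]]
[[8,17],[12,0],[30,4],[33,0]]
[[8,17],[30,4],[33,0]]
[[8,17],[30,4],[33,0]]
[[8,17],[30,4],[33,0]]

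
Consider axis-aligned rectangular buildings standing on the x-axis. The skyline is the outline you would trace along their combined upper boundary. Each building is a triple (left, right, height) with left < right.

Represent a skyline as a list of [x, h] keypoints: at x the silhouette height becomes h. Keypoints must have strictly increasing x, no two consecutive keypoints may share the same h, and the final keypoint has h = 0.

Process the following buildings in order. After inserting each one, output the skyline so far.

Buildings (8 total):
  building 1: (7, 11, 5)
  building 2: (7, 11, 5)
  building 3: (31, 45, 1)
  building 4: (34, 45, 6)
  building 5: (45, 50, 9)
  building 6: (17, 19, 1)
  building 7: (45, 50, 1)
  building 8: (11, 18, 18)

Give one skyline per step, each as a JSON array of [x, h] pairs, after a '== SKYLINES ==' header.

== SKYLINES ==
[[7,5],[11,0]]
[[7,5],[11,0]]
[[7,5],[11,0],[31,1],[45,0]]
[[7,5],[11,0],[31,1],[34,6],[45,0]]
[[7,5],[11,0],[31,1],[34,6],[45,9],[50,0]]
[[7,5],[11,0],[17,1],[19,0],[31,1],[34,6],[45,9],[50,0]]
[[7,5],[11,0],[17,1],[19,0],[31,1],[34,6],[45,9],[50,0]]
[[7,5],[11,18],[18,1],[19,0],[31,1],[34,6],[45,9],[50,0]]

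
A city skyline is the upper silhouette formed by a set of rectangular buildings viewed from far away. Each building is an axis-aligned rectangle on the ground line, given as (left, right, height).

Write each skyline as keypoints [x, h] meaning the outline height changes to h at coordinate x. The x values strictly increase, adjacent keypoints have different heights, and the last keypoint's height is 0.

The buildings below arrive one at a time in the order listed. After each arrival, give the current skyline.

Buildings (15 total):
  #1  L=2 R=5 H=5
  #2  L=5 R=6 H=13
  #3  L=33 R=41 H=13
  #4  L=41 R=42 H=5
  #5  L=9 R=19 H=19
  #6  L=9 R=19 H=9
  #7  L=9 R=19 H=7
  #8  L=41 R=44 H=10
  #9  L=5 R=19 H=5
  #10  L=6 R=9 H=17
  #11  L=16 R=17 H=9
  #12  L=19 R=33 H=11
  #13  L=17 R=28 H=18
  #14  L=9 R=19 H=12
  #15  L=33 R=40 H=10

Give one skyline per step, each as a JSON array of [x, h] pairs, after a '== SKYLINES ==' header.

== SKYLINES ==
[[2,5],[5,0]]
[[2,5],[5,13],[6,0]]
[[2,5],[5,13],[6,0],[33,13],[41,0]]
[[2,5],[5,13],[6,0],[33,13],[41,5],[42,0]]
[[2,5],[5,13],[6,0],[9,19],[19,0],[33,13],[41,5],[42,0]]
[[2,5],[5,13],[6,0],[9,19],[19,0],[33,13],[41,5],[42,0]]
[[2,5],[5,13],[6,0],[9,19],[19,0],[33,13],[41,5],[42,0]]
[[2,5],[5,13],[6,0],[9,19],[19,0],[33,13],[41,10],[44,0]]
[[2,5],[5,13],[6,5],[9,19],[19,0],[33,13],[41,10],[44,0]]
[[2,5],[5,13],[6,17],[9,19],[19,0],[33,13],[41,10],[44,0]]
[[2,5],[5,13],[6,17],[9,19],[19,0],[33,13],[41,10],[44,0]]
[[2,5],[5,13],[6,17],[9,19],[19,11],[33,13],[41,10],[44,0]]
[[2,5],[5,13],[6,17],[9,19],[19,18],[28,11],[33,13],[41,10],[44,0]]
[[2,5],[5,13],[6,17],[9,19],[19,18],[28,11],[33,13],[41,10],[44,0]]
[[2,5],[5,13],[6,17],[9,19],[19,18],[28,11],[33,13],[41,10],[44,0]]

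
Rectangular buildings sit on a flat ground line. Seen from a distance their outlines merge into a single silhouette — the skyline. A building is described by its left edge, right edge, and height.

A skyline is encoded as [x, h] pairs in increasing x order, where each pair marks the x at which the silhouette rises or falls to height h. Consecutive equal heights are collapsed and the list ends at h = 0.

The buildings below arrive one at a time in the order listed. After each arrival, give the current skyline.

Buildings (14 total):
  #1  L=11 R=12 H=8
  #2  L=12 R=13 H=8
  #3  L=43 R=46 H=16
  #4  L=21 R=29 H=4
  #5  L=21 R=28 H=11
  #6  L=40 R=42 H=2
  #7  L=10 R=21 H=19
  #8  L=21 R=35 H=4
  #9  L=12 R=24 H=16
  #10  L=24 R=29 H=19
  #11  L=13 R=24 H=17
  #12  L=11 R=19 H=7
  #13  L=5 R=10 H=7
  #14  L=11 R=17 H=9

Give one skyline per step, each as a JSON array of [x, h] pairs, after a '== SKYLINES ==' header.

== SKYLINES ==
[[11,8],[12,0]]
[[11,8],[13,0]]
[[11,8],[13,0],[43,16],[46,0]]
[[11,8],[13,0],[21,4],[29,0],[43,16],[46,0]]
[[11,8],[13,0],[21,11],[28,4],[29,0],[43,16],[46,0]]
[[11,8],[13,0],[21,11],[28,4],[29,0],[40,2],[42,0],[43,16],[46,0]]
[[10,19],[21,11],[28,4],[29,0],[40,2],[42,0],[43,16],[46,0]]
[[10,19],[21,11],[28,4],[35,0],[40,2],[42,0],[43,16],[46,0]]
[[10,19],[21,16],[24,11],[28,4],[35,0],[40,2],[42,0],[43,16],[46,0]]
[[10,19],[21,16],[24,19],[29,4],[35,0],[40,2],[42,0],[43,16],[46,0]]
[[10,19],[21,17],[24,19],[29,4],[35,0],[40,2],[42,0],[43,16],[46,0]]
[[10,19],[21,17],[24,19],[29,4],[35,0],[40,2],[42,0],[43,16],[46,0]]
[[5,7],[10,19],[21,17],[24,19],[29,4],[35,0],[40,2],[42,0],[43,16],[46,0]]
[[5,7],[10,19],[21,17],[24,19],[29,4],[35,0],[40,2],[42,0],[43,16],[46,0]]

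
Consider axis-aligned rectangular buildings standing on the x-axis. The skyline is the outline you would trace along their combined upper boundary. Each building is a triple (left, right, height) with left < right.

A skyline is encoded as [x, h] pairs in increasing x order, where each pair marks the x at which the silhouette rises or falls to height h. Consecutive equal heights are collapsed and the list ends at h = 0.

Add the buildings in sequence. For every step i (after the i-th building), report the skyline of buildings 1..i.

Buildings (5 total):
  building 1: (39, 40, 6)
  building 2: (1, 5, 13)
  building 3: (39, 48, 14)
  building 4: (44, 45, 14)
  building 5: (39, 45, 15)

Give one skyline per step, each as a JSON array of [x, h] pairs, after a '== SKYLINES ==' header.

== SKYLINES ==
[[39,6],[40,0]]
[[1,13],[5,0],[39,6],[40,0]]
[[1,13],[5,0],[39,14],[48,0]]
[[1,13],[5,0],[39,14],[48,0]]
[[1,13],[5,0],[39,15],[45,14],[48,0]]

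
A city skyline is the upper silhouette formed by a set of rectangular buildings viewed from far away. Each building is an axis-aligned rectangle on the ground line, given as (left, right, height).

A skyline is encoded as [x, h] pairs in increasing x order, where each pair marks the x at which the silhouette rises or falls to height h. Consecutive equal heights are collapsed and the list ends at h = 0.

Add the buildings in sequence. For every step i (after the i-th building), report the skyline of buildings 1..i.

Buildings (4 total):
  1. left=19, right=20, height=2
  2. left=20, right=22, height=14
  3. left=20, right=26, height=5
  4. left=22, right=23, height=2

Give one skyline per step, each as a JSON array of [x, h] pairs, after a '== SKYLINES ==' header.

== SKYLINES ==
[[19,2],[20,0]]
[[19,2],[20,14],[22,0]]
[[19,2],[20,14],[22,5],[26,0]]
[[19,2],[20,14],[22,5],[26,0]]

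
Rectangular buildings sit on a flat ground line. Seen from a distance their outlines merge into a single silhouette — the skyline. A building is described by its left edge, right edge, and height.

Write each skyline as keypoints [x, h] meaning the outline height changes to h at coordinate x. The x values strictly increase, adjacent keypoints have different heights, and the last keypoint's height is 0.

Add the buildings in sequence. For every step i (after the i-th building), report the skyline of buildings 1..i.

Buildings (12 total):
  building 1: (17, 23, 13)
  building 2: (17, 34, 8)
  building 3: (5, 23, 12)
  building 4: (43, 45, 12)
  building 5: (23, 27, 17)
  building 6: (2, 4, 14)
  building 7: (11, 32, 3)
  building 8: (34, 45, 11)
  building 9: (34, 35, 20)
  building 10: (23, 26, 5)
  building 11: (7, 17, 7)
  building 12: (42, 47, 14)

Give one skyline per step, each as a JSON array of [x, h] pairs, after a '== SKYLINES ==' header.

== SKYLINES ==
[[17,13],[23,0]]
[[17,13],[23,8],[34,0]]
[[5,12],[17,13],[23,8],[34,0]]
[[5,12],[17,13],[23,8],[34,0],[43,12],[45,0]]
[[5,12],[17,13],[23,17],[27,8],[34,0],[43,12],[45,0]]
[[2,14],[4,0],[5,12],[17,13],[23,17],[27,8],[34,0],[43,12],[45,0]]
[[2,14],[4,0],[5,12],[17,13],[23,17],[27,8],[34,0],[43,12],[45,0]]
[[2,14],[4,0],[5,12],[17,13],[23,17],[27,8],[34,11],[43,12],[45,0]]
[[2,14],[4,0],[5,12],[17,13],[23,17],[27,8],[34,20],[35,11],[43,12],[45,0]]
[[2,14],[4,0],[5,12],[17,13],[23,17],[27,8],[34,20],[35,11],[43,12],[45,0]]
[[2,14],[4,0],[5,12],[17,13],[23,17],[27,8],[34,20],[35,11],[43,12],[45,0]]
[[2,14],[4,0],[5,12],[17,13],[23,17],[27,8],[34,20],[35,11],[42,14],[47,0]]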